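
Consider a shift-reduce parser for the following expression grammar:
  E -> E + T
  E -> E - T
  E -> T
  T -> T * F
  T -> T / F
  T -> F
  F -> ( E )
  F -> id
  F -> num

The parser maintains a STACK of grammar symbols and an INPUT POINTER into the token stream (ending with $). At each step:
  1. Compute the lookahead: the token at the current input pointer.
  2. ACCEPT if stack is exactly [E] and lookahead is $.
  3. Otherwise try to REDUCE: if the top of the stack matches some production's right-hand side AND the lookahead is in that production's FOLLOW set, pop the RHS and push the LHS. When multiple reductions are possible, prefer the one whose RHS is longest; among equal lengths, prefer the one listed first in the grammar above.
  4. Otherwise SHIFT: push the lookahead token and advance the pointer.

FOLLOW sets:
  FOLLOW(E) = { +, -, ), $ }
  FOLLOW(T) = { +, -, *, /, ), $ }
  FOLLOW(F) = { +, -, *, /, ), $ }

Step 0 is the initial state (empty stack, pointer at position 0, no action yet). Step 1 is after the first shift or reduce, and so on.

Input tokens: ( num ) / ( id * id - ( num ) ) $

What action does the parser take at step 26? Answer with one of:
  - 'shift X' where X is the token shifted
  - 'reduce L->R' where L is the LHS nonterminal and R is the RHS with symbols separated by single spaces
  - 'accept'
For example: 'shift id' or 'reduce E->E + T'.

Answer: reduce F->( E )

Derivation:
Step 1: shift (. Stack=[(] ptr=1 lookahead=num remaining=[num ) / ( id * id - ( num ) ) $]
Step 2: shift num. Stack=[( num] ptr=2 lookahead=) remaining=[) / ( id * id - ( num ) ) $]
Step 3: reduce F->num. Stack=[( F] ptr=2 lookahead=) remaining=[) / ( id * id - ( num ) ) $]
Step 4: reduce T->F. Stack=[( T] ptr=2 lookahead=) remaining=[) / ( id * id - ( num ) ) $]
Step 5: reduce E->T. Stack=[( E] ptr=2 lookahead=) remaining=[) / ( id * id - ( num ) ) $]
Step 6: shift ). Stack=[( E )] ptr=3 lookahead=/ remaining=[/ ( id * id - ( num ) ) $]
Step 7: reduce F->( E ). Stack=[F] ptr=3 lookahead=/ remaining=[/ ( id * id - ( num ) ) $]
Step 8: reduce T->F. Stack=[T] ptr=3 lookahead=/ remaining=[/ ( id * id - ( num ) ) $]
Step 9: shift /. Stack=[T /] ptr=4 lookahead=( remaining=[( id * id - ( num ) ) $]
Step 10: shift (. Stack=[T / (] ptr=5 lookahead=id remaining=[id * id - ( num ) ) $]
Step 11: shift id. Stack=[T / ( id] ptr=6 lookahead=* remaining=[* id - ( num ) ) $]
Step 12: reduce F->id. Stack=[T / ( F] ptr=6 lookahead=* remaining=[* id - ( num ) ) $]
Step 13: reduce T->F. Stack=[T / ( T] ptr=6 lookahead=* remaining=[* id - ( num ) ) $]
Step 14: shift *. Stack=[T / ( T *] ptr=7 lookahead=id remaining=[id - ( num ) ) $]
Step 15: shift id. Stack=[T / ( T * id] ptr=8 lookahead=- remaining=[- ( num ) ) $]
Step 16: reduce F->id. Stack=[T / ( T * F] ptr=8 lookahead=- remaining=[- ( num ) ) $]
Step 17: reduce T->T * F. Stack=[T / ( T] ptr=8 lookahead=- remaining=[- ( num ) ) $]
Step 18: reduce E->T. Stack=[T / ( E] ptr=8 lookahead=- remaining=[- ( num ) ) $]
Step 19: shift -. Stack=[T / ( E -] ptr=9 lookahead=( remaining=[( num ) ) $]
Step 20: shift (. Stack=[T / ( E - (] ptr=10 lookahead=num remaining=[num ) ) $]
Step 21: shift num. Stack=[T / ( E - ( num] ptr=11 lookahead=) remaining=[) ) $]
Step 22: reduce F->num. Stack=[T / ( E - ( F] ptr=11 lookahead=) remaining=[) ) $]
Step 23: reduce T->F. Stack=[T / ( E - ( T] ptr=11 lookahead=) remaining=[) ) $]
Step 24: reduce E->T. Stack=[T / ( E - ( E] ptr=11 lookahead=) remaining=[) ) $]
Step 25: shift ). Stack=[T / ( E - ( E )] ptr=12 lookahead=) remaining=[) $]
Step 26: reduce F->( E ). Stack=[T / ( E - F] ptr=12 lookahead=) remaining=[) $]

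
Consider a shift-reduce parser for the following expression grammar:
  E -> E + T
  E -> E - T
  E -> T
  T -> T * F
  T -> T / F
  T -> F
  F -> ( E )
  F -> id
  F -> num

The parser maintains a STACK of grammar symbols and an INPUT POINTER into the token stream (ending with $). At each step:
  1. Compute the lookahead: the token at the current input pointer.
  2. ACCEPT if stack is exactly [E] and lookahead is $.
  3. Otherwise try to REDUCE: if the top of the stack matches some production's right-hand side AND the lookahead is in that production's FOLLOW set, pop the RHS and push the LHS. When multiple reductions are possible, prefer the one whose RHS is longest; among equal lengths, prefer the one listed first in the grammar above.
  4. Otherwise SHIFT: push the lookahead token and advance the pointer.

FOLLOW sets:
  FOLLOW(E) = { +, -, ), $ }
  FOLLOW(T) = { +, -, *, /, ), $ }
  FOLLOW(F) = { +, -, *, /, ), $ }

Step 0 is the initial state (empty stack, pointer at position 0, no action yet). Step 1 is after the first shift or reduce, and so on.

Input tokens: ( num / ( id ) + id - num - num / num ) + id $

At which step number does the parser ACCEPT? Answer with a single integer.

Step 1: shift (. Stack=[(] ptr=1 lookahead=num remaining=[num / ( id ) + id - num - num / num ) + id $]
Step 2: shift num. Stack=[( num] ptr=2 lookahead=/ remaining=[/ ( id ) + id - num - num / num ) + id $]
Step 3: reduce F->num. Stack=[( F] ptr=2 lookahead=/ remaining=[/ ( id ) + id - num - num / num ) + id $]
Step 4: reduce T->F. Stack=[( T] ptr=2 lookahead=/ remaining=[/ ( id ) + id - num - num / num ) + id $]
Step 5: shift /. Stack=[( T /] ptr=3 lookahead=( remaining=[( id ) + id - num - num / num ) + id $]
Step 6: shift (. Stack=[( T / (] ptr=4 lookahead=id remaining=[id ) + id - num - num / num ) + id $]
Step 7: shift id. Stack=[( T / ( id] ptr=5 lookahead=) remaining=[) + id - num - num / num ) + id $]
Step 8: reduce F->id. Stack=[( T / ( F] ptr=5 lookahead=) remaining=[) + id - num - num / num ) + id $]
Step 9: reduce T->F. Stack=[( T / ( T] ptr=5 lookahead=) remaining=[) + id - num - num / num ) + id $]
Step 10: reduce E->T. Stack=[( T / ( E] ptr=5 lookahead=) remaining=[) + id - num - num / num ) + id $]
Step 11: shift ). Stack=[( T / ( E )] ptr=6 lookahead=+ remaining=[+ id - num - num / num ) + id $]
Step 12: reduce F->( E ). Stack=[( T / F] ptr=6 lookahead=+ remaining=[+ id - num - num / num ) + id $]
Step 13: reduce T->T / F. Stack=[( T] ptr=6 lookahead=+ remaining=[+ id - num - num / num ) + id $]
Step 14: reduce E->T. Stack=[( E] ptr=6 lookahead=+ remaining=[+ id - num - num / num ) + id $]
Step 15: shift +. Stack=[( E +] ptr=7 lookahead=id remaining=[id - num - num / num ) + id $]
Step 16: shift id. Stack=[( E + id] ptr=8 lookahead=- remaining=[- num - num / num ) + id $]
Step 17: reduce F->id. Stack=[( E + F] ptr=8 lookahead=- remaining=[- num - num / num ) + id $]
Step 18: reduce T->F. Stack=[( E + T] ptr=8 lookahead=- remaining=[- num - num / num ) + id $]
Step 19: reduce E->E + T. Stack=[( E] ptr=8 lookahead=- remaining=[- num - num / num ) + id $]
Step 20: shift -. Stack=[( E -] ptr=9 lookahead=num remaining=[num - num / num ) + id $]
Step 21: shift num. Stack=[( E - num] ptr=10 lookahead=- remaining=[- num / num ) + id $]
Step 22: reduce F->num. Stack=[( E - F] ptr=10 lookahead=- remaining=[- num / num ) + id $]
Step 23: reduce T->F. Stack=[( E - T] ptr=10 lookahead=- remaining=[- num / num ) + id $]
Step 24: reduce E->E - T. Stack=[( E] ptr=10 lookahead=- remaining=[- num / num ) + id $]
Step 25: shift -. Stack=[( E -] ptr=11 lookahead=num remaining=[num / num ) + id $]
Step 26: shift num. Stack=[( E - num] ptr=12 lookahead=/ remaining=[/ num ) + id $]
Step 27: reduce F->num. Stack=[( E - F] ptr=12 lookahead=/ remaining=[/ num ) + id $]
Step 28: reduce T->F. Stack=[( E - T] ptr=12 lookahead=/ remaining=[/ num ) + id $]
Step 29: shift /. Stack=[( E - T /] ptr=13 lookahead=num remaining=[num ) + id $]
Step 30: shift num. Stack=[( E - T / num] ptr=14 lookahead=) remaining=[) + id $]
Step 31: reduce F->num. Stack=[( E - T / F] ptr=14 lookahead=) remaining=[) + id $]
Step 32: reduce T->T / F. Stack=[( E - T] ptr=14 lookahead=) remaining=[) + id $]
Step 33: reduce E->E - T. Stack=[( E] ptr=14 lookahead=) remaining=[) + id $]
Step 34: shift ). Stack=[( E )] ptr=15 lookahead=+ remaining=[+ id $]
Step 35: reduce F->( E ). Stack=[F] ptr=15 lookahead=+ remaining=[+ id $]
Step 36: reduce T->F. Stack=[T] ptr=15 lookahead=+ remaining=[+ id $]
Step 37: reduce E->T. Stack=[E] ptr=15 lookahead=+ remaining=[+ id $]
Step 38: shift +. Stack=[E +] ptr=16 lookahead=id remaining=[id $]
Step 39: shift id. Stack=[E + id] ptr=17 lookahead=$ remaining=[$]
Step 40: reduce F->id. Stack=[E + F] ptr=17 lookahead=$ remaining=[$]
Step 41: reduce T->F. Stack=[E + T] ptr=17 lookahead=$ remaining=[$]
Step 42: reduce E->E + T. Stack=[E] ptr=17 lookahead=$ remaining=[$]
Step 43: accept. Stack=[E] ptr=17 lookahead=$ remaining=[$]

Answer: 43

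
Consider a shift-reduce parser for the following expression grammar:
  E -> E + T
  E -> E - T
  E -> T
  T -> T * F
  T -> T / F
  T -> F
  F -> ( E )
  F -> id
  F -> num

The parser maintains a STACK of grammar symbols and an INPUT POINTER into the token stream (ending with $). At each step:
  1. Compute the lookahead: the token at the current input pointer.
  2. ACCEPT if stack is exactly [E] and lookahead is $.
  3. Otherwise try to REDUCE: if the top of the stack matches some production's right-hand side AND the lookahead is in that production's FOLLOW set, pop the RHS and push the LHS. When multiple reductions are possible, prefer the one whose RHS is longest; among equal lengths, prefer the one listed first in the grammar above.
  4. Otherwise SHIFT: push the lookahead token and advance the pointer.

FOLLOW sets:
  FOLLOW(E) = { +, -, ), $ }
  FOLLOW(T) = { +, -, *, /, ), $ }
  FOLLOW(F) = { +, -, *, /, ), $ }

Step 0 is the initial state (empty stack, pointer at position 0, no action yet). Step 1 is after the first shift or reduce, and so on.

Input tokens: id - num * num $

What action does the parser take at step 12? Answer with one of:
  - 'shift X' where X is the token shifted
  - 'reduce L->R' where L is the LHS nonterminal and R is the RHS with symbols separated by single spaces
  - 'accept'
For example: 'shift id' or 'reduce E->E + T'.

Answer: reduce T->T * F

Derivation:
Step 1: shift id. Stack=[id] ptr=1 lookahead=- remaining=[- num * num $]
Step 2: reduce F->id. Stack=[F] ptr=1 lookahead=- remaining=[- num * num $]
Step 3: reduce T->F. Stack=[T] ptr=1 lookahead=- remaining=[- num * num $]
Step 4: reduce E->T. Stack=[E] ptr=1 lookahead=- remaining=[- num * num $]
Step 5: shift -. Stack=[E -] ptr=2 lookahead=num remaining=[num * num $]
Step 6: shift num. Stack=[E - num] ptr=3 lookahead=* remaining=[* num $]
Step 7: reduce F->num. Stack=[E - F] ptr=3 lookahead=* remaining=[* num $]
Step 8: reduce T->F. Stack=[E - T] ptr=3 lookahead=* remaining=[* num $]
Step 9: shift *. Stack=[E - T *] ptr=4 lookahead=num remaining=[num $]
Step 10: shift num. Stack=[E - T * num] ptr=5 lookahead=$ remaining=[$]
Step 11: reduce F->num. Stack=[E - T * F] ptr=5 lookahead=$ remaining=[$]
Step 12: reduce T->T * F. Stack=[E - T] ptr=5 lookahead=$ remaining=[$]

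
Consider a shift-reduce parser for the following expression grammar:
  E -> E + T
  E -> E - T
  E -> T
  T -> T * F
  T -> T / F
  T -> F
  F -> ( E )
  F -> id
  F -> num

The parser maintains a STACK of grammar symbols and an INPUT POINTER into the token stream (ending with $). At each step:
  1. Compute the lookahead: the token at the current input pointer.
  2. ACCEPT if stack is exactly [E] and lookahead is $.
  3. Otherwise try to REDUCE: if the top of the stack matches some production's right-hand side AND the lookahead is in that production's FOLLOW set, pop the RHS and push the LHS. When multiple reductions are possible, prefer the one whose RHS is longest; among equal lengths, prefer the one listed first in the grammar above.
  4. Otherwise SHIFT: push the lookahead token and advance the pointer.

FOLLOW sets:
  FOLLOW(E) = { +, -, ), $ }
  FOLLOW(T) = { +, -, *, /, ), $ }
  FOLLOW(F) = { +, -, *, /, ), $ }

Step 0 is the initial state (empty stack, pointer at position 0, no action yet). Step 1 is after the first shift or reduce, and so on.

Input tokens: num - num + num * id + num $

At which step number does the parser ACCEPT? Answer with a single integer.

Step 1: shift num. Stack=[num] ptr=1 lookahead=- remaining=[- num + num * id + num $]
Step 2: reduce F->num. Stack=[F] ptr=1 lookahead=- remaining=[- num + num * id + num $]
Step 3: reduce T->F. Stack=[T] ptr=1 lookahead=- remaining=[- num + num * id + num $]
Step 4: reduce E->T. Stack=[E] ptr=1 lookahead=- remaining=[- num + num * id + num $]
Step 5: shift -. Stack=[E -] ptr=2 lookahead=num remaining=[num + num * id + num $]
Step 6: shift num. Stack=[E - num] ptr=3 lookahead=+ remaining=[+ num * id + num $]
Step 7: reduce F->num. Stack=[E - F] ptr=3 lookahead=+ remaining=[+ num * id + num $]
Step 8: reduce T->F. Stack=[E - T] ptr=3 lookahead=+ remaining=[+ num * id + num $]
Step 9: reduce E->E - T. Stack=[E] ptr=3 lookahead=+ remaining=[+ num * id + num $]
Step 10: shift +. Stack=[E +] ptr=4 lookahead=num remaining=[num * id + num $]
Step 11: shift num. Stack=[E + num] ptr=5 lookahead=* remaining=[* id + num $]
Step 12: reduce F->num. Stack=[E + F] ptr=5 lookahead=* remaining=[* id + num $]
Step 13: reduce T->F. Stack=[E + T] ptr=5 lookahead=* remaining=[* id + num $]
Step 14: shift *. Stack=[E + T *] ptr=6 lookahead=id remaining=[id + num $]
Step 15: shift id. Stack=[E + T * id] ptr=7 lookahead=+ remaining=[+ num $]
Step 16: reduce F->id. Stack=[E + T * F] ptr=7 lookahead=+ remaining=[+ num $]
Step 17: reduce T->T * F. Stack=[E + T] ptr=7 lookahead=+ remaining=[+ num $]
Step 18: reduce E->E + T. Stack=[E] ptr=7 lookahead=+ remaining=[+ num $]
Step 19: shift +. Stack=[E +] ptr=8 lookahead=num remaining=[num $]
Step 20: shift num. Stack=[E + num] ptr=9 lookahead=$ remaining=[$]
Step 21: reduce F->num. Stack=[E + F] ptr=9 lookahead=$ remaining=[$]
Step 22: reduce T->F. Stack=[E + T] ptr=9 lookahead=$ remaining=[$]
Step 23: reduce E->E + T. Stack=[E] ptr=9 lookahead=$ remaining=[$]
Step 24: accept. Stack=[E] ptr=9 lookahead=$ remaining=[$]

Answer: 24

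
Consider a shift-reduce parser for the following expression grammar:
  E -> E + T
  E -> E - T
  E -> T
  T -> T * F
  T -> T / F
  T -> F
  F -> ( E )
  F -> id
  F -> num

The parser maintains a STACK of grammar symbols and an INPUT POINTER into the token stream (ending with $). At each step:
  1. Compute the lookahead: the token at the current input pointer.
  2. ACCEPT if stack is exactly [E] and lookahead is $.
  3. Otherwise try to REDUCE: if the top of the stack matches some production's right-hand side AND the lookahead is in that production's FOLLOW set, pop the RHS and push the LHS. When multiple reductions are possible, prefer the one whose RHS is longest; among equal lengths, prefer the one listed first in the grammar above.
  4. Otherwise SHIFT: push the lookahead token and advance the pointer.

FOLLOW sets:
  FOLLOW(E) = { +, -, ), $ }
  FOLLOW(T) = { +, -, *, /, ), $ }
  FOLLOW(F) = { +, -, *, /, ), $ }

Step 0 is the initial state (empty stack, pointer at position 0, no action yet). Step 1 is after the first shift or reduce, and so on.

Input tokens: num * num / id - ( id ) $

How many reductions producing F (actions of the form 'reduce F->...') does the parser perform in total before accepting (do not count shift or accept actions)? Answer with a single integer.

Answer: 5

Derivation:
Step 1: shift num. Stack=[num] ptr=1 lookahead=* remaining=[* num / id - ( id ) $]
Step 2: reduce F->num. Stack=[F] ptr=1 lookahead=* remaining=[* num / id - ( id ) $]
Step 3: reduce T->F. Stack=[T] ptr=1 lookahead=* remaining=[* num / id - ( id ) $]
Step 4: shift *. Stack=[T *] ptr=2 lookahead=num remaining=[num / id - ( id ) $]
Step 5: shift num. Stack=[T * num] ptr=3 lookahead=/ remaining=[/ id - ( id ) $]
Step 6: reduce F->num. Stack=[T * F] ptr=3 lookahead=/ remaining=[/ id - ( id ) $]
Step 7: reduce T->T * F. Stack=[T] ptr=3 lookahead=/ remaining=[/ id - ( id ) $]
Step 8: shift /. Stack=[T /] ptr=4 lookahead=id remaining=[id - ( id ) $]
Step 9: shift id. Stack=[T / id] ptr=5 lookahead=- remaining=[- ( id ) $]
Step 10: reduce F->id. Stack=[T / F] ptr=5 lookahead=- remaining=[- ( id ) $]
Step 11: reduce T->T / F. Stack=[T] ptr=5 lookahead=- remaining=[- ( id ) $]
Step 12: reduce E->T. Stack=[E] ptr=5 lookahead=- remaining=[- ( id ) $]
Step 13: shift -. Stack=[E -] ptr=6 lookahead=( remaining=[( id ) $]
Step 14: shift (. Stack=[E - (] ptr=7 lookahead=id remaining=[id ) $]
Step 15: shift id. Stack=[E - ( id] ptr=8 lookahead=) remaining=[) $]
Step 16: reduce F->id. Stack=[E - ( F] ptr=8 lookahead=) remaining=[) $]
Step 17: reduce T->F. Stack=[E - ( T] ptr=8 lookahead=) remaining=[) $]
Step 18: reduce E->T. Stack=[E - ( E] ptr=8 lookahead=) remaining=[) $]
Step 19: shift ). Stack=[E - ( E )] ptr=9 lookahead=$ remaining=[$]
Step 20: reduce F->( E ). Stack=[E - F] ptr=9 lookahead=$ remaining=[$]
Step 21: reduce T->F. Stack=[E - T] ptr=9 lookahead=$ remaining=[$]
Step 22: reduce E->E - T. Stack=[E] ptr=9 lookahead=$ remaining=[$]
Step 23: accept. Stack=[E] ptr=9 lookahead=$ remaining=[$]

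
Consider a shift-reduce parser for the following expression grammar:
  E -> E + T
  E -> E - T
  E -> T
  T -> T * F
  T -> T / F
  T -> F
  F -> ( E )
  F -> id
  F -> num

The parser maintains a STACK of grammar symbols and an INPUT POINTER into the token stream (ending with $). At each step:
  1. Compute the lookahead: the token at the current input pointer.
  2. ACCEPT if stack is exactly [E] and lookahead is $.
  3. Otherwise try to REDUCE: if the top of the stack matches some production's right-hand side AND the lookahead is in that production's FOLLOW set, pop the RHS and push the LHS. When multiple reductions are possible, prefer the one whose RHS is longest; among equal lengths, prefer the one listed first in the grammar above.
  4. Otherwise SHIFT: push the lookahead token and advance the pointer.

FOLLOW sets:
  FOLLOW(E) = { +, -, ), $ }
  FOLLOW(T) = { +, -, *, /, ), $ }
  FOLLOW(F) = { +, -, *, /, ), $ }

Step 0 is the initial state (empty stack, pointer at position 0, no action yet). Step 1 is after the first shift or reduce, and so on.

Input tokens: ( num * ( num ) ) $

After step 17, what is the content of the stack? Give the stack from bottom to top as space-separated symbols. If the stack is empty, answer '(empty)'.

Step 1: shift (. Stack=[(] ptr=1 lookahead=num remaining=[num * ( num ) ) $]
Step 2: shift num. Stack=[( num] ptr=2 lookahead=* remaining=[* ( num ) ) $]
Step 3: reduce F->num. Stack=[( F] ptr=2 lookahead=* remaining=[* ( num ) ) $]
Step 4: reduce T->F. Stack=[( T] ptr=2 lookahead=* remaining=[* ( num ) ) $]
Step 5: shift *. Stack=[( T *] ptr=3 lookahead=( remaining=[( num ) ) $]
Step 6: shift (. Stack=[( T * (] ptr=4 lookahead=num remaining=[num ) ) $]
Step 7: shift num. Stack=[( T * ( num] ptr=5 lookahead=) remaining=[) ) $]
Step 8: reduce F->num. Stack=[( T * ( F] ptr=5 lookahead=) remaining=[) ) $]
Step 9: reduce T->F. Stack=[( T * ( T] ptr=5 lookahead=) remaining=[) ) $]
Step 10: reduce E->T. Stack=[( T * ( E] ptr=5 lookahead=) remaining=[) ) $]
Step 11: shift ). Stack=[( T * ( E )] ptr=6 lookahead=) remaining=[) $]
Step 12: reduce F->( E ). Stack=[( T * F] ptr=6 lookahead=) remaining=[) $]
Step 13: reduce T->T * F. Stack=[( T] ptr=6 lookahead=) remaining=[) $]
Step 14: reduce E->T. Stack=[( E] ptr=6 lookahead=) remaining=[) $]
Step 15: shift ). Stack=[( E )] ptr=7 lookahead=$ remaining=[$]
Step 16: reduce F->( E ). Stack=[F] ptr=7 lookahead=$ remaining=[$]
Step 17: reduce T->F. Stack=[T] ptr=7 lookahead=$ remaining=[$]

Answer: T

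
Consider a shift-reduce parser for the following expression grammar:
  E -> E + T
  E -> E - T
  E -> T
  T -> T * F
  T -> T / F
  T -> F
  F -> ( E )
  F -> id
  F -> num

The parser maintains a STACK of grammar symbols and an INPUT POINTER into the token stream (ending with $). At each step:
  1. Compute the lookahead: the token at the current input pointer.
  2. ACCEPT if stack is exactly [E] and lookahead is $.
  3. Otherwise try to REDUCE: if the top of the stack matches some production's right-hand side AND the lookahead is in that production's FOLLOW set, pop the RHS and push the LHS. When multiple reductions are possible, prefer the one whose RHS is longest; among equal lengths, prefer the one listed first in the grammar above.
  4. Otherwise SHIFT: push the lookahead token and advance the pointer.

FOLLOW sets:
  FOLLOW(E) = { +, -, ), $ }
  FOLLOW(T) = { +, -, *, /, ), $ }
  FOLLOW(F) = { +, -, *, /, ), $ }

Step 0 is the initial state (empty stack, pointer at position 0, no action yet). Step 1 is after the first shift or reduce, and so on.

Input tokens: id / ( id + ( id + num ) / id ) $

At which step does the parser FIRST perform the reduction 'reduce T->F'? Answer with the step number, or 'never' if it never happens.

Answer: 3

Derivation:
Step 1: shift id. Stack=[id] ptr=1 lookahead=/ remaining=[/ ( id + ( id + num ) / id ) $]
Step 2: reduce F->id. Stack=[F] ptr=1 lookahead=/ remaining=[/ ( id + ( id + num ) / id ) $]
Step 3: reduce T->F. Stack=[T] ptr=1 lookahead=/ remaining=[/ ( id + ( id + num ) / id ) $]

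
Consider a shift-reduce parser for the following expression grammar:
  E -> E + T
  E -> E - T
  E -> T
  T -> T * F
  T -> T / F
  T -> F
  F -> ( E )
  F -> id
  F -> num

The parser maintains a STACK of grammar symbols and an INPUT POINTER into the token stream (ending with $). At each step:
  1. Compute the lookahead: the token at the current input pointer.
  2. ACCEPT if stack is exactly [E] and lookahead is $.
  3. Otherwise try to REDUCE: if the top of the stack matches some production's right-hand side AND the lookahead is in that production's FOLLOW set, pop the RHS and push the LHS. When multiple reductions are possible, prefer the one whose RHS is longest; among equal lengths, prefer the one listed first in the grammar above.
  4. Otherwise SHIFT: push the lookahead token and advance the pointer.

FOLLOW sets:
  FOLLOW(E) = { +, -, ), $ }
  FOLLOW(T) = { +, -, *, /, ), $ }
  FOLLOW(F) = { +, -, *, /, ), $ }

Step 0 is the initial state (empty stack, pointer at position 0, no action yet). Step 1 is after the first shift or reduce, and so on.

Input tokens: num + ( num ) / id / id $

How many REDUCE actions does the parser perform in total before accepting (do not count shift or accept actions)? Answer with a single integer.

Step 1: shift num. Stack=[num] ptr=1 lookahead=+ remaining=[+ ( num ) / id / id $]
Step 2: reduce F->num. Stack=[F] ptr=1 lookahead=+ remaining=[+ ( num ) / id / id $]
Step 3: reduce T->F. Stack=[T] ptr=1 lookahead=+ remaining=[+ ( num ) / id / id $]
Step 4: reduce E->T. Stack=[E] ptr=1 lookahead=+ remaining=[+ ( num ) / id / id $]
Step 5: shift +. Stack=[E +] ptr=2 lookahead=( remaining=[( num ) / id / id $]
Step 6: shift (. Stack=[E + (] ptr=3 lookahead=num remaining=[num ) / id / id $]
Step 7: shift num. Stack=[E + ( num] ptr=4 lookahead=) remaining=[) / id / id $]
Step 8: reduce F->num. Stack=[E + ( F] ptr=4 lookahead=) remaining=[) / id / id $]
Step 9: reduce T->F. Stack=[E + ( T] ptr=4 lookahead=) remaining=[) / id / id $]
Step 10: reduce E->T. Stack=[E + ( E] ptr=4 lookahead=) remaining=[) / id / id $]
Step 11: shift ). Stack=[E + ( E )] ptr=5 lookahead=/ remaining=[/ id / id $]
Step 12: reduce F->( E ). Stack=[E + F] ptr=5 lookahead=/ remaining=[/ id / id $]
Step 13: reduce T->F. Stack=[E + T] ptr=5 lookahead=/ remaining=[/ id / id $]
Step 14: shift /. Stack=[E + T /] ptr=6 lookahead=id remaining=[id / id $]
Step 15: shift id. Stack=[E + T / id] ptr=7 lookahead=/ remaining=[/ id $]
Step 16: reduce F->id. Stack=[E + T / F] ptr=7 lookahead=/ remaining=[/ id $]
Step 17: reduce T->T / F. Stack=[E + T] ptr=7 lookahead=/ remaining=[/ id $]
Step 18: shift /. Stack=[E + T /] ptr=8 lookahead=id remaining=[id $]
Step 19: shift id. Stack=[E + T / id] ptr=9 lookahead=$ remaining=[$]
Step 20: reduce F->id. Stack=[E + T / F] ptr=9 lookahead=$ remaining=[$]
Step 21: reduce T->T / F. Stack=[E + T] ptr=9 lookahead=$ remaining=[$]
Step 22: reduce E->E + T. Stack=[E] ptr=9 lookahead=$ remaining=[$]
Step 23: accept. Stack=[E] ptr=9 lookahead=$ remaining=[$]

Answer: 13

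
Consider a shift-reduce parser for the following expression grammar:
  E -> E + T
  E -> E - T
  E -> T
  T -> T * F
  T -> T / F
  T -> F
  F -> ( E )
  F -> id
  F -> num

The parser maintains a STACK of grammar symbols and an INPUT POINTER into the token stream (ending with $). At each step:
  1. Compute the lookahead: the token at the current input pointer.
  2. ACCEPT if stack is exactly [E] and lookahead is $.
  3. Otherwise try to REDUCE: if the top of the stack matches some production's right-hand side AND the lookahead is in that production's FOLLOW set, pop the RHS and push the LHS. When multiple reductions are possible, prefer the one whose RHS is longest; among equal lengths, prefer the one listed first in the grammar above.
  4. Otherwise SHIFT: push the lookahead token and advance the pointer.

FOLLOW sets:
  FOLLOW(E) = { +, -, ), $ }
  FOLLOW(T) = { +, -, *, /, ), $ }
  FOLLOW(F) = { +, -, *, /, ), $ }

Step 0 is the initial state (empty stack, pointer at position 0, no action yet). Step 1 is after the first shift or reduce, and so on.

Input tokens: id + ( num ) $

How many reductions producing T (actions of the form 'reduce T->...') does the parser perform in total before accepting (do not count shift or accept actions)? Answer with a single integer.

Answer: 3

Derivation:
Step 1: shift id. Stack=[id] ptr=1 lookahead=+ remaining=[+ ( num ) $]
Step 2: reduce F->id. Stack=[F] ptr=1 lookahead=+ remaining=[+ ( num ) $]
Step 3: reduce T->F. Stack=[T] ptr=1 lookahead=+ remaining=[+ ( num ) $]
Step 4: reduce E->T. Stack=[E] ptr=1 lookahead=+ remaining=[+ ( num ) $]
Step 5: shift +. Stack=[E +] ptr=2 lookahead=( remaining=[( num ) $]
Step 6: shift (. Stack=[E + (] ptr=3 lookahead=num remaining=[num ) $]
Step 7: shift num. Stack=[E + ( num] ptr=4 lookahead=) remaining=[) $]
Step 8: reduce F->num. Stack=[E + ( F] ptr=4 lookahead=) remaining=[) $]
Step 9: reduce T->F. Stack=[E + ( T] ptr=4 lookahead=) remaining=[) $]
Step 10: reduce E->T. Stack=[E + ( E] ptr=4 lookahead=) remaining=[) $]
Step 11: shift ). Stack=[E + ( E )] ptr=5 lookahead=$ remaining=[$]
Step 12: reduce F->( E ). Stack=[E + F] ptr=5 lookahead=$ remaining=[$]
Step 13: reduce T->F. Stack=[E + T] ptr=5 lookahead=$ remaining=[$]
Step 14: reduce E->E + T. Stack=[E] ptr=5 lookahead=$ remaining=[$]
Step 15: accept. Stack=[E] ptr=5 lookahead=$ remaining=[$]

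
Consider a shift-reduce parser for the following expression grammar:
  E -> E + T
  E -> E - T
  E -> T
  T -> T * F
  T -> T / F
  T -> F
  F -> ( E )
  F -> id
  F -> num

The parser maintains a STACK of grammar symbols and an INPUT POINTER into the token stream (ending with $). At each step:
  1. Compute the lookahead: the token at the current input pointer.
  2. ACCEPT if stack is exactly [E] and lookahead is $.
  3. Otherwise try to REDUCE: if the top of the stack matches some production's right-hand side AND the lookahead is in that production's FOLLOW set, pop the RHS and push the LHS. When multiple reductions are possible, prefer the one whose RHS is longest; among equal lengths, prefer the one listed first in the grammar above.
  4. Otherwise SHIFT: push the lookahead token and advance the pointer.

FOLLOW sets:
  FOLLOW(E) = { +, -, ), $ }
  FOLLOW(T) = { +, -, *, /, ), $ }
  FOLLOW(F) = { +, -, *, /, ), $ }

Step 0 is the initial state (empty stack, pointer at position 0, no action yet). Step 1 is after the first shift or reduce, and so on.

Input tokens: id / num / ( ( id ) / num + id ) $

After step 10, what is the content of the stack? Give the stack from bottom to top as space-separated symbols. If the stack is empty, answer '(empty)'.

Step 1: shift id. Stack=[id] ptr=1 lookahead=/ remaining=[/ num / ( ( id ) / num + id ) $]
Step 2: reduce F->id. Stack=[F] ptr=1 lookahead=/ remaining=[/ num / ( ( id ) / num + id ) $]
Step 3: reduce T->F. Stack=[T] ptr=1 lookahead=/ remaining=[/ num / ( ( id ) / num + id ) $]
Step 4: shift /. Stack=[T /] ptr=2 lookahead=num remaining=[num / ( ( id ) / num + id ) $]
Step 5: shift num. Stack=[T / num] ptr=3 lookahead=/ remaining=[/ ( ( id ) / num + id ) $]
Step 6: reduce F->num. Stack=[T / F] ptr=3 lookahead=/ remaining=[/ ( ( id ) / num + id ) $]
Step 7: reduce T->T / F. Stack=[T] ptr=3 lookahead=/ remaining=[/ ( ( id ) / num + id ) $]
Step 8: shift /. Stack=[T /] ptr=4 lookahead=( remaining=[( ( id ) / num + id ) $]
Step 9: shift (. Stack=[T / (] ptr=5 lookahead=( remaining=[( id ) / num + id ) $]
Step 10: shift (. Stack=[T / ( (] ptr=6 lookahead=id remaining=[id ) / num + id ) $]

Answer: T / ( (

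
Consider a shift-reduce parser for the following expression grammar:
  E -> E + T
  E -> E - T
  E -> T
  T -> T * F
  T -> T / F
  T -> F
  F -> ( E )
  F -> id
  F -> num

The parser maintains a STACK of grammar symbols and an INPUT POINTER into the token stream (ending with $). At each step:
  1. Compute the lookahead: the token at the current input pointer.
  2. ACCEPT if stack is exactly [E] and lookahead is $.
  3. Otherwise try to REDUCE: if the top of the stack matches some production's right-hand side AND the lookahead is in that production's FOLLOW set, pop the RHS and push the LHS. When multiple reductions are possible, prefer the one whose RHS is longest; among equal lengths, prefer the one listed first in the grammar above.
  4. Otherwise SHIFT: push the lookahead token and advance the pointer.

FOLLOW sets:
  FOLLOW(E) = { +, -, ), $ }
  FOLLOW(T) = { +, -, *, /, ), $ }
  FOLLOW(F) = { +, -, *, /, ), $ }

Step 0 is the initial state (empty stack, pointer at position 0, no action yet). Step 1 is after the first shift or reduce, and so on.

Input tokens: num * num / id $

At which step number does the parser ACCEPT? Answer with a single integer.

Step 1: shift num. Stack=[num] ptr=1 lookahead=* remaining=[* num / id $]
Step 2: reduce F->num. Stack=[F] ptr=1 lookahead=* remaining=[* num / id $]
Step 3: reduce T->F. Stack=[T] ptr=1 lookahead=* remaining=[* num / id $]
Step 4: shift *. Stack=[T *] ptr=2 lookahead=num remaining=[num / id $]
Step 5: shift num. Stack=[T * num] ptr=3 lookahead=/ remaining=[/ id $]
Step 6: reduce F->num. Stack=[T * F] ptr=3 lookahead=/ remaining=[/ id $]
Step 7: reduce T->T * F. Stack=[T] ptr=3 lookahead=/ remaining=[/ id $]
Step 8: shift /. Stack=[T /] ptr=4 lookahead=id remaining=[id $]
Step 9: shift id. Stack=[T / id] ptr=5 lookahead=$ remaining=[$]
Step 10: reduce F->id. Stack=[T / F] ptr=5 lookahead=$ remaining=[$]
Step 11: reduce T->T / F. Stack=[T] ptr=5 lookahead=$ remaining=[$]
Step 12: reduce E->T. Stack=[E] ptr=5 lookahead=$ remaining=[$]
Step 13: accept. Stack=[E] ptr=5 lookahead=$ remaining=[$]

Answer: 13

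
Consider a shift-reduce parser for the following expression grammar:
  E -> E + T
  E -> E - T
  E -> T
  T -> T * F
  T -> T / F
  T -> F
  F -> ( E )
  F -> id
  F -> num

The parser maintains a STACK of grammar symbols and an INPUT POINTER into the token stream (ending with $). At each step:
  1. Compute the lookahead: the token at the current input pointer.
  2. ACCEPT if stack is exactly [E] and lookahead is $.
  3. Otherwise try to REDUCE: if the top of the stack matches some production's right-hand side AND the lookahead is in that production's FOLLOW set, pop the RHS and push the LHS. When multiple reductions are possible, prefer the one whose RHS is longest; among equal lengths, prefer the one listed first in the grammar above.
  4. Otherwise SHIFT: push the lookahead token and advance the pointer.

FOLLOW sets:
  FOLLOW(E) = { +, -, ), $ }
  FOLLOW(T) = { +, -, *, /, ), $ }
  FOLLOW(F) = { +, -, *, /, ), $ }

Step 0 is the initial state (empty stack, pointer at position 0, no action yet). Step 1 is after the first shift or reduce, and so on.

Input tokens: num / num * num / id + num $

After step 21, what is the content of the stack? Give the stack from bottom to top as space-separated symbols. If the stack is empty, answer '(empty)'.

Step 1: shift num. Stack=[num] ptr=1 lookahead=/ remaining=[/ num * num / id + num $]
Step 2: reduce F->num. Stack=[F] ptr=1 lookahead=/ remaining=[/ num * num / id + num $]
Step 3: reduce T->F. Stack=[T] ptr=1 lookahead=/ remaining=[/ num * num / id + num $]
Step 4: shift /. Stack=[T /] ptr=2 lookahead=num remaining=[num * num / id + num $]
Step 5: shift num. Stack=[T / num] ptr=3 lookahead=* remaining=[* num / id + num $]
Step 6: reduce F->num. Stack=[T / F] ptr=3 lookahead=* remaining=[* num / id + num $]
Step 7: reduce T->T / F. Stack=[T] ptr=3 lookahead=* remaining=[* num / id + num $]
Step 8: shift *. Stack=[T *] ptr=4 lookahead=num remaining=[num / id + num $]
Step 9: shift num. Stack=[T * num] ptr=5 lookahead=/ remaining=[/ id + num $]
Step 10: reduce F->num. Stack=[T * F] ptr=5 lookahead=/ remaining=[/ id + num $]
Step 11: reduce T->T * F. Stack=[T] ptr=5 lookahead=/ remaining=[/ id + num $]
Step 12: shift /. Stack=[T /] ptr=6 lookahead=id remaining=[id + num $]
Step 13: shift id. Stack=[T / id] ptr=7 lookahead=+ remaining=[+ num $]
Step 14: reduce F->id. Stack=[T / F] ptr=7 lookahead=+ remaining=[+ num $]
Step 15: reduce T->T / F. Stack=[T] ptr=7 lookahead=+ remaining=[+ num $]
Step 16: reduce E->T. Stack=[E] ptr=7 lookahead=+ remaining=[+ num $]
Step 17: shift +. Stack=[E +] ptr=8 lookahead=num remaining=[num $]
Step 18: shift num. Stack=[E + num] ptr=9 lookahead=$ remaining=[$]
Step 19: reduce F->num. Stack=[E + F] ptr=9 lookahead=$ remaining=[$]
Step 20: reduce T->F. Stack=[E + T] ptr=9 lookahead=$ remaining=[$]
Step 21: reduce E->E + T. Stack=[E] ptr=9 lookahead=$ remaining=[$]

Answer: E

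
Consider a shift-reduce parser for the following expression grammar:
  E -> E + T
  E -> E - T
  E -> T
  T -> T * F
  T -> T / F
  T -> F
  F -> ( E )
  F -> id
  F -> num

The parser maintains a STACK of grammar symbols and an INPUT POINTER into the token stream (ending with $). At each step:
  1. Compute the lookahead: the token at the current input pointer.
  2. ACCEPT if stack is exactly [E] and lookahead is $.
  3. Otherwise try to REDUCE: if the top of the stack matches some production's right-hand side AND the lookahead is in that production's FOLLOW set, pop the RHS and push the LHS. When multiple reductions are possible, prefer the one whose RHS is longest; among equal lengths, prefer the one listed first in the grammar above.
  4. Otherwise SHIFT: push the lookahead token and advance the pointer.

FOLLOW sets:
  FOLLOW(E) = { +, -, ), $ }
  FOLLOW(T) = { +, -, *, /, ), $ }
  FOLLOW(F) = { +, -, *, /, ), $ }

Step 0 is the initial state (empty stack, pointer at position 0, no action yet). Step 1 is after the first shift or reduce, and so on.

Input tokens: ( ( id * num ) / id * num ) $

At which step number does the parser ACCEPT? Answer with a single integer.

Step 1: shift (. Stack=[(] ptr=1 lookahead=( remaining=[( id * num ) / id * num ) $]
Step 2: shift (. Stack=[( (] ptr=2 lookahead=id remaining=[id * num ) / id * num ) $]
Step 3: shift id. Stack=[( ( id] ptr=3 lookahead=* remaining=[* num ) / id * num ) $]
Step 4: reduce F->id. Stack=[( ( F] ptr=3 lookahead=* remaining=[* num ) / id * num ) $]
Step 5: reduce T->F. Stack=[( ( T] ptr=3 lookahead=* remaining=[* num ) / id * num ) $]
Step 6: shift *. Stack=[( ( T *] ptr=4 lookahead=num remaining=[num ) / id * num ) $]
Step 7: shift num. Stack=[( ( T * num] ptr=5 lookahead=) remaining=[) / id * num ) $]
Step 8: reduce F->num. Stack=[( ( T * F] ptr=5 lookahead=) remaining=[) / id * num ) $]
Step 9: reduce T->T * F. Stack=[( ( T] ptr=5 lookahead=) remaining=[) / id * num ) $]
Step 10: reduce E->T. Stack=[( ( E] ptr=5 lookahead=) remaining=[) / id * num ) $]
Step 11: shift ). Stack=[( ( E )] ptr=6 lookahead=/ remaining=[/ id * num ) $]
Step 12: reduce F->( E ). Stack=[( F] ptr=6 lookahead=/ remaining=[/ id * num ) $]
Step 13: reduce T->F. Stack=[( T] ptr=6 lookahead=/ remaining=[/ id * num ) $]
Step 14: shift /. Stack=[( T /] ptr=7 lookahead=id remaining=[id * num ) $]
Step 15: shift id. Stack=[( T / id] ptr=8 lookahead=* remaining=[* num ) $]
Step 16: reduce F->id. Stack=[( T / F] ptr=8 lookahead=* remaining=[* num ) $]
Step 17: reduce T->T / F. Stack=[( T] ptr=8 lookahead=* remaining=[* num ) $]
Step 18: shift *. Stack=[( T *] ptr=9 lookahead=num remaining=[num ) $]
Step 19: shift num. Stack=[( T * num] ptr=10 lookahead=) remaining=[) $]
Step 20: reduce F->num. Stack=[( T * F] ptr=10 lookahead=) remaining=[) $]
Step 21: reduce T->T * F. Stack=[( T] ptr=10 lookahead=) remaining=[) $]
Step 22: reduce E->T. Stack=[( E] ptr=10 lookahead=) remaining=[) $]
Step 23: shift ). Stack=[( E )] ptr=11 lookahead=$ remaining=[$]
Step 24: reduce F->( E ). Stack=[F] ptr=11 lookahead=$ remaining=[$]
Step 25: reduce T->F. Stack=[T] ptr=11 lookahead=$ remaining=[$]
Step 26: reduce E->T. Stack=[E] ptr=11 lookahead=$ remaining=[$]
Step 27: accept. Stack=[E] ptr=11 lookahead=$ remaining=[$]

Answer: 27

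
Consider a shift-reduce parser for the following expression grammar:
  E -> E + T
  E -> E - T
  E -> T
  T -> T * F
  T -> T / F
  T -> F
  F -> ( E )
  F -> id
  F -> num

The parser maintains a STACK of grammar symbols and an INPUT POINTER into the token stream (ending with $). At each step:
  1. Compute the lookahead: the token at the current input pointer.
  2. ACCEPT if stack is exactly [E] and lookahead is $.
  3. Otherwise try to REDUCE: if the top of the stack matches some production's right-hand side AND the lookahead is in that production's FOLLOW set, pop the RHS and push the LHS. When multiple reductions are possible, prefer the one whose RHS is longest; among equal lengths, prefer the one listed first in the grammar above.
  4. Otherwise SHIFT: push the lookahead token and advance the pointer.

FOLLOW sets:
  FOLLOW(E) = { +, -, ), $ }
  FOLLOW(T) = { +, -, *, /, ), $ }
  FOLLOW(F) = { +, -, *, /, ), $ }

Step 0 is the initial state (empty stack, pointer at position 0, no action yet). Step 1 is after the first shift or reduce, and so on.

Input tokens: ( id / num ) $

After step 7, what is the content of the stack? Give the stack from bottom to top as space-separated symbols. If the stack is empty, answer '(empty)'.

Step 1: shift (. Stack=[(] ptr=1 lookahead=id remaining=[id / num ) $]
Step 2: shift id. Stack=[( id] ptr=2 lookahead=/ remaining=[/ num ) $]
Step 3: reduce F->id. Stack=[( F] ptr=2 lookahead=/ remaining=[/ num ) $]
Step 4: reduce T->F. Stack=[( T] ptr=2 lookahead=/ remaining=[/ num ) $]
Step 5: shift /. Stack=[( T /] ptr=3 lookahead=num remaining=[num ) $]
Step 6: shift num. Stack=[( T / num] ptr=4 lookahead=) remaining=[) $]
Step 7: reduce F->num. Stack=[( T / F] ptr=4 lookahead=) remaining=[) $]

Answer: ( T / F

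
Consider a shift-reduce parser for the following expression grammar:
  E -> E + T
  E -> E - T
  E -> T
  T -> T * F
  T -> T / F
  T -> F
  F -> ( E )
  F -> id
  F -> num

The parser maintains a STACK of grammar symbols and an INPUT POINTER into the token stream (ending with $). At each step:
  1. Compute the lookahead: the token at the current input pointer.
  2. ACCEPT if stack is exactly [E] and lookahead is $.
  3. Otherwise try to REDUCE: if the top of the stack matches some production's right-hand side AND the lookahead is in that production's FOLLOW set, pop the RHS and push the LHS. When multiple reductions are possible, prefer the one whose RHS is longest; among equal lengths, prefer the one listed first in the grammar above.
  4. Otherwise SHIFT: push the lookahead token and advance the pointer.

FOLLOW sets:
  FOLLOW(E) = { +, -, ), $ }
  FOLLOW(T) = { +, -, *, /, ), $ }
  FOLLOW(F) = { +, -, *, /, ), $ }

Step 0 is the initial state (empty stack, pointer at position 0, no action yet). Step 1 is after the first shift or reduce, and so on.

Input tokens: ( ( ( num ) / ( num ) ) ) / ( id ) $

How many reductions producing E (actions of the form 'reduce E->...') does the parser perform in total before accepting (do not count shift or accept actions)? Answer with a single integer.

Answer: 6

Derivation:
Step 1: shift (. Stack=[(] ptr=1 lookahead=( remaining=[( ( num ) / ( num ) ) ) / ( id ) $]
Step 2: shift (. Stack=[( (] ptr=2 lookahead=( remaining=[( num ) / ( num ) ) ) / ( id ) $]
Step 3: shift (. Stack=[( ( (] ptr=3 lookahead=num remaining=[num ) / ( num ) ) ) / ( id ) $]
Step 4: shift num. Stack=[( ( ( num] ptr=4 lookahead=) remaining=[) / ( num ) ) ) / ( id ) $]
Step 5: reduce F->num. Stack=[( ( ( F] ptr=4 lookahead=) remaining=[) / ( num ) ) ) / ( id ) $]
Step 6: reduce T->F. Stack=[( ( ( T] ptr=4 lookahead=) remaining=[) / ( num ) ) ) / ( id ) $]
Step 7: reduce E->T. Stack=[( ( ( E] ptr=4 lookahead=) remaining=[) / ( num ) ) ) / ( id ) $]
Step 8: shift ). Stack=[( ( ( E )] ptr=5 lookahead=/ remaining=[/ ( num ) ) ) / ( id ) $]
Step 9: reduce F->( E ). Stack=[( ( F] ptr=5 lookahead=/ remaining=[/ ( num ) ) ) / ( id ) $]
Step 10: reduce T->F. Stack=[( ( T] ptr=5 lookahead=/ remaining=[/ ( num ) ) ) / ( id ) $]
Step 11: shift /. Stack=[( ( T /] ptr=6 lookahead=( remaining=[( num ) ) ) / ( id ) $]
Step 12: shift (. Stack=[( ( T / (] ptr=7 lookahead=num remaining=[num ) ) ) / ( id ) $]
Step 13: shift num. Stack=[( ( T / ( num] ptr=8 lookahead=) remaining=[) ) ) / ( id ) $]
Step 14: reduce F->num. Stack=[( ( T / ( F] ptr=8 lookahead=) remaining=[) ) ) / ( id ) $]
Step 15: reduce T->F. Stack=[( ( T / ( T] ptr=8 lookahead=) remaining=[) ) ) / ( id ) $]
Step 16: reduce E->T. Stack=[( ( T / ( E] ptr=8 lookahead=) remaining=[) ) ) / ( id ) $]
Step 17: shift ). Stack=[( ( T / ( E )] ptr=9 lookahead=) remaining=[) ) / ( id ) $]
Step 18: reduce F->( E ). Stack=[( ( T / F] ptr=9 lookahead=) remaining=[) ) / ( id ) $]
Step 19: reduce T->T / F. Stack=[( ( T] ptr=9 lookahead=) remaining=[) ) / ( id ) $]
Step 20: reduce E->T. Stack=[( ( E] ptr=9 lookahead=) remaining=[) ) / ( id ) $]
Step 21: shift ). Stack=[( ( E )] ptr=10 lookahead=) remaining=[) / ( id ) $]
Step 22: reduce F->( E ). Stack=[( F] ptr=10 lookahead=) remaining=[) / ( id ) $]
Step 23: reduce T->F. Stack=[( T] ptr=10 lookahead=) remaining=[) / ( id ) $]
Step 24: reduce E->T. Stack=[( E] ptr=10 lookahead=) remaining=[) / ( id ) $]
Step 25: shift ). Stack=[( E )] ptr=11 lookahead=/ remaining=[/ ( id ) $]
Step 26: reduce F->( E ). Stack=[F] ptr=11 lookahead=/ remaining=[/ ( id ) $]
Step 27: reduce T->F. Stack=[T] ptr=11 lookahead=/ remaining=[/ ( id ) $]
Step 28: shift /. Stack=[T /] ptr=12 lookahead=( remaining=[( id ) $]
Step 29: shift (. Stack=[T / (] ptr=13 lookahead=id remaining=[id ) $]
Step 30: shift id. Stack=[T / ( id] ptr=14 lookahead=) remaining=[) $]
Step 31: reduce F->id. Stack=[T / ( F] ptr=14 lookahead=) remaining=[) $]
Step 32: reduce T->F. Stack=[T / ( T] ptr=14 lookahead=) remaining=[) $]
Step 33: reduce E->T. Stack=[T / ( E] ptr=14 lookahead=) remaining=[) $]
Step 34: shift ). Stack=[T / ( E )] ptr=15 lookahead=$ remaining=[$]
Step 35: reduce F->( E ). Stack=[T / F] ptr=15 lookahead=$ remaining=[$]
Step 36: reduce T->T / F. Stack=[T] ptr=15 lookahead=$ remaining=[$]
Step 37: reduce E->T. Stack=[E] ptr=15 lookahead=$ remaining=[$]
Step 38: accept. Stack=[E] ptr=15 lookahead=$ remaining=[$]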